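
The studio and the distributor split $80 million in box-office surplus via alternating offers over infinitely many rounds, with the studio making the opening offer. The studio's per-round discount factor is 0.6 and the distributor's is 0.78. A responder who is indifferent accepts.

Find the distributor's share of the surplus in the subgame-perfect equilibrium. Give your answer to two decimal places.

When the studio proposes, the distributor accepts any offer worth at least 0.78 times what the distributor would get by proposing next round; and vice versa.
This gives x = 80 − 0.78y and y = 80 − 0.6x, where x and y are each side's share when it proposes.
Hence (1 − 0.78·0.6)x = 80(1 − 0.78), i.e. 0.532·x = 17.6.
x ≈ 33.0827; the distributor's share is 80 − x ≈ 46.9173.

46.92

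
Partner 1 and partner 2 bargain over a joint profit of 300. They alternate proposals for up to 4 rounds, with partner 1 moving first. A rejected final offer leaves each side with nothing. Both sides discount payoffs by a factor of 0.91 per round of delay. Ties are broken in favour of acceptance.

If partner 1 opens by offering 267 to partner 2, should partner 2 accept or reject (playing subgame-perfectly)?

Round 4 (partner 2 proposes): rejection yields 0 for partner 1; partner 2 offers 0 and keeps 300.
Round 3 (partner 1 proposes): partner 2 can get 300 next round, worth 0.91 × 300 = 273 now. Partner 1 offers 273 and keeps 300 − 273 = 27.
Round 2 (partner 2 proposes): partner 1 can get 27 next round, worth 0.91 × 27 = 24.57 now; partner 2 offers that and keeps 275.43.
So by rejecting in round 1, partner 2 gets 275.43 next round, worth 0.91 × 275.43 = 250.6413 now.
Offer 267 ≥ 250.6413, so partner 2 accepts.

Accept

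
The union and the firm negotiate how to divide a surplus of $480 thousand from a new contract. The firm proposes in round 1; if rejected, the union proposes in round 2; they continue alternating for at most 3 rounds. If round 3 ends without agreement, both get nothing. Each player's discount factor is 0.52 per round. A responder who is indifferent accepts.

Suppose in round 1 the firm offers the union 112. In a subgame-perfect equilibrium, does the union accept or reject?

Reject

Work out the union's continuation value if the offer is rejected.
Round 3 (the firm proposes): the union will accept anything ≥ 0, so the firm offers 0 and keeps 480.
Round 2 (the union proposes): the firm can get 480 next round, worth 0.52 × 480 = 249.6 now, so the union offers 249.6, keeping 230.4.
So by rejecting in round 1, the union gets 230.4 next round, worth 0.52 × 230.4 = 119.808 now.
Offer 112 < 119.808, so the union rejects.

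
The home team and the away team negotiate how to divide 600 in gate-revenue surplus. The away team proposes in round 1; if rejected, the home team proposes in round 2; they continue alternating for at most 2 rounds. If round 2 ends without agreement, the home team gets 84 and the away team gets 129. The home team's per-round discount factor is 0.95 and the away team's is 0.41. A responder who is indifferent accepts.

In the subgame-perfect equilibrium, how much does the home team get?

Solve by backward induction from round 2.
Round 2 (the home team proposes): the away team gets 129 if talks fail, so the home team offers 129 and keeps 471.
Round 1 (the away team proposes): the home team can get 471 next round, worth 0.95 × 471 = 447.45 now; the away team offers that and keeps 152.55.

447.45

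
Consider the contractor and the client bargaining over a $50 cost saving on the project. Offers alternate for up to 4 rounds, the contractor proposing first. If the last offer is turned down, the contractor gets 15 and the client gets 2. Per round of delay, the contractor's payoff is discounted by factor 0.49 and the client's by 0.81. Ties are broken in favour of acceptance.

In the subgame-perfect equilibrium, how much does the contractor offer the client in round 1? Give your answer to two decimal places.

Work backward from the last round.
Round 4 (the client proposes): the contractor gets 15 if talks fail, so the client offers 15 and keeps 35.
Round 3 (the contractor proposes): the client can get 35 next round, worth 0.81 × 35 = 28.35 now. The contractor offers 28.35 and keeps 50 − 28.35 = 21.65.
Round 2 (the client proposes): the contractor can get 21.65 next round, worth 0.49 × 21.65 = 10.6085 now. The client offers 10.6085 and keeps 50 − 10.6085 = 39.3915.
Round 1 (the contractor proposes): the client can get 39.3915 next round, worth 0.81 × 39.3915 = 31.907115 now; the contractor offers that and keeps 18.092885.

31.91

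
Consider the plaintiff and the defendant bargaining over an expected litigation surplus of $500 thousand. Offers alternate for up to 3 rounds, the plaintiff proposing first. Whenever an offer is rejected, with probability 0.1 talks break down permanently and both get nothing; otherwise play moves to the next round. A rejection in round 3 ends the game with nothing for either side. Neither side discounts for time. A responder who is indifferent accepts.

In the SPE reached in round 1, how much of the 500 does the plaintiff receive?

Round 3 (the plaintiff proposes): the defendant will accept anything ≥ 0, so the plaintiff offers 0 and keeps 500.
Round 2 (the defendant proposes): rejecting gives the plaintiff an expected 0.9 × 500 = 450. The defendant offers 450 and keeps 500 − 450 = 50.
Round 1 (the plaintiff proposes): rejecting gives the defendant an expected 0.9 × 50 = 45, so the plaintiff offers 45, keeping 455.

455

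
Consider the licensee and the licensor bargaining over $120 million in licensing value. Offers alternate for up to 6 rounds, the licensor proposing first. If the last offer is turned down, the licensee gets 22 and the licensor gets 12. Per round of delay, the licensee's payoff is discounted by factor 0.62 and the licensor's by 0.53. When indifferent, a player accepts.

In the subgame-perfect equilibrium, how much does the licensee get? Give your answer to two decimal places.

Round 6 (the licensee proposes): the licensor gets 12 if talks fail, so the licensee offers 12 and keeps 108.
Round 5 (the licensor proposes): the licensee can get 108 next round, worth 0.62 × 108 = 66.96 now. The licensor offers 66.96 and keeps 120 − 66.96 = 53.04.
Round 4 (the licensee proposes): the licensor can get 53.04 next round, worth 0.53 × 53.04 = 28.1112 now; the licensee offers that and keeps 91.8888.
Round 3 (the licensor proposes): the licensee can get 91.8888 next round, worth 0.62 × 91.8888 = 56.971056 now; the licensor offers that and keeps 63.028944.
Round 2 (the licensee proposes): the licensor can get 63.028944 next round, worth 0.53 × 63.028944 = 33.40534032 now; the licensee offers that and keeps 86.59465968.
Round 1 (the licensor proposes): the licensee can get 86.59465968 next round, worth 0.62 × 86.59465968 = 53.6886890016 now; the licensor offers that and keeps 66.3113109984.

53.69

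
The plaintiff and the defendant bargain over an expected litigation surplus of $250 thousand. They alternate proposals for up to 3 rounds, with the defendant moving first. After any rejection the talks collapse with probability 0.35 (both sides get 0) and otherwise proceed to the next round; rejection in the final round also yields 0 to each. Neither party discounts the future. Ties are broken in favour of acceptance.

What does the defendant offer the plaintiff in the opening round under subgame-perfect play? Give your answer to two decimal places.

Round 3 (the defendant proposes): rejection yields 0 for the plaintiff; the defendant offers 0 and keeps 250.
Round 2 (the plaintiff proposes): rejecting gives the defendant an expected 0.65 × 250 = 162.5; the plaintiff offers that and keeps 87.5.
Round 1 (the defendant proposes): rejecting gives the plaintiff an expected 0.65 × 87.5 = 56.875, so the defendant offers 56.875, keeping 193.125.

56.88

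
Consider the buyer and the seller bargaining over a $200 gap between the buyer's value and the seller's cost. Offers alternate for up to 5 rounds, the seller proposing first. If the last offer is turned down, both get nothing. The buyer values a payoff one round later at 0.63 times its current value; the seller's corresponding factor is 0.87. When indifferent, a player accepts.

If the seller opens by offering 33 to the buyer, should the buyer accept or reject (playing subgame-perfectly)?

Work out the buyer's continuation value if the offer is rejected.
Round 5 (the seller proposes): the buyer will accept anything ≥ 0, so the seller offers 0 and keeps 200.
Round 4 (the buyer proposes): the seller can get 200 next round, worth 0.87 × 200 = 174 now; the buyer offers that and keeps 26.
Round 3 (the seller proposes): the buyer can get 26 next round, worth 0.63 × 26 = 16.38 now, so the seller offers 16.38, keeping 183.62.
Round 2 (the buyer proposes): the seller can get 183.62 next round, worth 0.87 × 183.62 = 159.7494 now, so the buyer offers 159.7494, keeping 40.2506.
So by rejecting in round 1, the buyer gets 40.2506 next round, worth 0.63 × 40.2506 = 25.357878 now.
Offer 33 ≥ 25.357878, so the buyer accepts.

Accept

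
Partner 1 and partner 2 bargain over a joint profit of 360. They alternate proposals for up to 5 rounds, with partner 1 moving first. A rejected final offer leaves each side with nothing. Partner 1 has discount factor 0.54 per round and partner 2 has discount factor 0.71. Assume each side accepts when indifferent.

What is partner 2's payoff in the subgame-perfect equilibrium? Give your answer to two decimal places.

Round 5 (partner 1 proposes): partner 2 will accept anything ≥ 0, so partner 1 offers 0 and keeps 360.
Round 4 (partner 2 proposes): partner 1 can get 360 next round, worth 0.54 × 360 = 194.4 now; partner 2 offers that and keeps 165.6.
Round 3 (partner 1 proposes): partner 2 can get 165.6 next round, worth 0.71 × 165.6 = 117.576 now. Partner 1 offers 117.576 and keeps 360 − 117.576 = 242.424.
Round 2 (partner 2 proposes): partner 1 can get 242.424 next round, worth 0.54 × 242.424 = 130.90896 now; partner 2 offers that and keeps 229.09104.
Round 1 (partner 1 proposes): partner 2 can get 229.09104 next round, worth 0.71 × 229.09104 = 162.6546384 now. Partner 1 offers 162.6546384 and keeps 360 − 162.6546384 = 197.3453616.

162.65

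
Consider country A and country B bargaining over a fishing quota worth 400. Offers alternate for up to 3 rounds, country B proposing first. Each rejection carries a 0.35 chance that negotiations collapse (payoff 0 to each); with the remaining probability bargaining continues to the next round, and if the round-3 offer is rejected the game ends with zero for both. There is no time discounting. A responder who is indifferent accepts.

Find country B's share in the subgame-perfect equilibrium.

Round 3 (country B proposes): country A will accept anything ≥ 0, so country B offers 0 and keeps 400.
Round 2 (country A proposes): rejecting gives country B an expected 0.65 × 400 = 260; country A offers that and keeps 140.
Round 1 (country B proposes): rejecting gives country A an expected 0.65 × 140 = 91; country B offers that and keeps 309.

309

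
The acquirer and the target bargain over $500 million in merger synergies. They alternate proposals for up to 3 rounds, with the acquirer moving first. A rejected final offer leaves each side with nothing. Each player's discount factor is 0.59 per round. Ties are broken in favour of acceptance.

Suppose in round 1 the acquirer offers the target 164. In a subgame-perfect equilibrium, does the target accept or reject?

Accept

Round 3 (the acquirer proposes): rejection yields 0 for the target; the acquirer offers 0 and keeps 500.
Round 2 (the target proposes): the acquirer can get 500 next round, worth 0.59 × 500 = 295 now, so the target offers 295, keeping 205.
So by rejecting in round 1, the target gets 205 next round, worth 0.59 × 205 = 120.95 now.
Offer 164 ≥ 120.95, so the target accepts.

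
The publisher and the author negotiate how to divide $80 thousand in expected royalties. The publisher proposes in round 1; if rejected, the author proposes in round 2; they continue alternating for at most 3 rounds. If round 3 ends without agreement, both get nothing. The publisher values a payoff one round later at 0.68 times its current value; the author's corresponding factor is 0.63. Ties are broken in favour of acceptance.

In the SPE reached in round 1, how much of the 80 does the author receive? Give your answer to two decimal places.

16.13

Round 3 (the publisher proposes): the author will accept anything ≥ 0, so the publisher offers 0 and keeps 80.
Round 2 (the author proposes): the publisher can get 80 next round, worth 0.68 × 80 = 54.4 now, so the author offers 54.4, keeping 25.6.
Round 1 (the publisher proposes): the author can get 25.6 next round, worth 0.63 × 25.6 = 16.128 now, so the publisher offers 16.128, keeping 63.872.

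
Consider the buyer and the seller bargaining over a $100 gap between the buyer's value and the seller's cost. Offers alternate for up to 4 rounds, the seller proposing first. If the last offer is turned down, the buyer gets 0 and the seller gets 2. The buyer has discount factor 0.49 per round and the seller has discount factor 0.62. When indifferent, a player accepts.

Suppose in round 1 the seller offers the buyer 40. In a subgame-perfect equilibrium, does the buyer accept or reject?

Work out the buyer's continuation value if the offer is rejected.
Round 4 (the buyer proposes): the seller gets 2 if talks fail, so the buyer offers 2 and keeps 98.
Round 3 (the seller proposes): the buyer can get 98 next round, worth 0.49 × 98 = 48.02 now. The seller offers 48.02 and keeps 100 − 48.02 = 51.98.
Round 2 (the buyer proposes): the seller can get 51.98 next round, worth 0.62 × 51.98 = 32.2276 now. The buyer offers 32.2276 and keeps 100 − 32.2276 = 67.7724.
So by rejecting in round 1, the buyer gets 67.7724 next round, worth 0.49 × 67.7724 = 33.208476 now.
Offer 40 ≥ 33.208476, so the buyer accepts.

Accept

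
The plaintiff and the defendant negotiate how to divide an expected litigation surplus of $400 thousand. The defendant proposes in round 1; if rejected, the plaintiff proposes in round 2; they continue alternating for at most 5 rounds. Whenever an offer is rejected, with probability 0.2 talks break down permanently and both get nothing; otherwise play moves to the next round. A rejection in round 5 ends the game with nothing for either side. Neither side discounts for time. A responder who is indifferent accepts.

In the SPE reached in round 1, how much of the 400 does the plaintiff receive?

Round 5 (the defendant proposes): rejection yields 0 for the plaintiff; the defendant offers 0 and keeps 400.
Round 4 (the plaintiff proposes): rejecting gives the defendant an expected 0.8 × 400 = 320; the plaintiff offers that and keeps 80.
Round 3 (the defendant proposes): rejecting gives the plaintiff an expected 0.8 × 80 = 64, so the defendant offers 64, keeping 336.
Round 2 (the plaintiff proposes): rejecting gives the defendant an expected 0.8 × 336 = 268.8; the plaintiff offers that and keeps 131.2.
Round 1 (the defendant proposes): rejecting gives the plaintiff an expected 0.8 × 131.2 = 104.96, so the defendant offers 104.96, keeping 295.04.

104.96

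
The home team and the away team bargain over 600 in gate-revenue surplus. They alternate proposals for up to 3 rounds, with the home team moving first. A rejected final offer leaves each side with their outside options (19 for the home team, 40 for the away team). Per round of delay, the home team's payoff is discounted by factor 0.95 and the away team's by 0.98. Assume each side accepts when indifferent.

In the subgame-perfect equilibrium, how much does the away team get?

66.64

Round 3 (the home team proposes): the away team gets 40 if talks fail, so the home team offers 40 and keeps 560.
Round 2 (the away team proposes): the home team can get 560 next round, worth 0.95 × 560 = 532 now, so the away team offers 532, keeping 68.
Round 1 (the home team proposes): the away team can get 68 next round, worth 0.98 × 68 = 66.64 now. The home team offers 66.64 and keeps 600 − 66.64 = 533.36.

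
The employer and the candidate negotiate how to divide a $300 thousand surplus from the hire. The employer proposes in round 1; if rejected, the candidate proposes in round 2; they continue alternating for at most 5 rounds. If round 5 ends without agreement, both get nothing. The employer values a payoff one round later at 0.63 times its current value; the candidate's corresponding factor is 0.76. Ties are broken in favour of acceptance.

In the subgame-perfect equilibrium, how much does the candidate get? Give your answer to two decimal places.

124.75

Work backward from the last round.
Round 5 (the employer proposes): rejection yields 0 for the candidate; the employer offers 0 and keeps 300.
Round 4 (the candidate proposes): the employer can get 300 next round, worth 0.63 × 300 = 189 now. The candidate offers 189 and keeps 300 − 189 = 111.
Round 3 (the employer proposes): the candidate can get 111 next round, worth 0.76 × 111 = 84.36 now, so the employer offers 84.36, keeping 215.64.
Round 2 (the candidate proposes): the employer can get 215.64 next round, worth 0.63 × 215.64 = 135.8532 now. The candidate offers 135.8532 and keeps 300 − 135.8532 = 164.1468.
Round 1 (the employer proposes): the candidate can get 164.1468 next round, worth 0.76 × 164.1468 = 124.751568 now; the employer offers that and keeps 175.248432.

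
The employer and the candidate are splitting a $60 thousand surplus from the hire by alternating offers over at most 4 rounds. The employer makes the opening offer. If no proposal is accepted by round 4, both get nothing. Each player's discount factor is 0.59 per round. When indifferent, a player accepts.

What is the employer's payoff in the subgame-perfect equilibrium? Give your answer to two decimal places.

33.16

Round 4 (the candidate proposes): the employer will accept anything ≥ 0, so the candidate offers 0 and keeps 60.
Round 3 (the employer proposes): the candidate can get 60 next round, worth 0.59 × 60 = 35.4 now, so the employer offers 35.4, keeping 24.6.
Round 2 (the candidate proposes): the employer can get 24.6 next round, worth 0.59 × 24.6 = 14.514 now. The candidate offers 14.514 and keeps 60 − 14.514 = 45.486.
Round 1 (the employer proposes): the candidate can get 45.486 next round, worth 0.59 × 45.486 = 26.83674 now. The employer offers 26.83674 and keeps 60 − 26.83674 = 33.16326.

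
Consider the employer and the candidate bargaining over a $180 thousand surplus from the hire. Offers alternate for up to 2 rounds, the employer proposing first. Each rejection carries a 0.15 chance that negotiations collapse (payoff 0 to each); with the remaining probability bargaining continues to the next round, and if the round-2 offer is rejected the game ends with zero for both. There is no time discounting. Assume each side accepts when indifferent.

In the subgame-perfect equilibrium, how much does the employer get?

27

Round 2 (the candidate proposes): the employer will accept anything ≥ 0, so the candidate offers 0 and keeps 180.
Round 1 (the employer proposes): rejecting gives the candidate an expected 0.85 × 180 = 153. The employer offers 153 and keeps 180 − 153 = 27.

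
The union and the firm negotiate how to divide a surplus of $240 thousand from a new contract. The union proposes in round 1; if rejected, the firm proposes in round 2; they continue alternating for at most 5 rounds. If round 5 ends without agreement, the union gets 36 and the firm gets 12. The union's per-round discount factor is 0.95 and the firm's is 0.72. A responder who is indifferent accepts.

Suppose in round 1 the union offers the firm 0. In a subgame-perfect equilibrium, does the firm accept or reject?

Work out the firm's continuation value if the offer is rejected.
Round 5 (the union proposes): the firm gets 12 if talks fail, so the union offers 12 and keeps 228.
Round 4 (the firm proposes): the union can get 228 next round, worth 0.95 × 228 = 216.6 now, so the firm offers 216.6, keeping 23.4.
Round 3 (the union proposes): the firm can get 23.4 next round, worth 0.72 × 23.4 = 16.848 now, so the union offers 16.848, keeping 223.152.
Round 2 (the firm proposes): the union can get 223.152 next round, worth 0.95 × 223.152 = 211.9944 now; the firm offers that and keeps 28.0056.
So by rejecting in round 1, the firm gets 28.0056 next round, worth 0.72 × 28.0056 = 20.164032 now.
Offer 0 < 20.164032, so the firm rejects.

Reject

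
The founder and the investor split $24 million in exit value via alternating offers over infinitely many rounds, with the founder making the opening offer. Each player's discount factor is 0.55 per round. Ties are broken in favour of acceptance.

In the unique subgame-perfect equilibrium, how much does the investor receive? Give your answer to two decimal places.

When the founder proposes, the investor accepts any offer worth at least 0.55 times what the investor would get by proposing next round; and vice versa.
This gives x = 24 − 0.55y and y = 24 − 0.55x, where x and y are each side's share when it proposes.
Hence (1 − 0.55·0.55)x = 24(1 − 0.55), i.e. 0.6975·x = 10.8.
x ≈ 15.4839; the investor's share is 24 − x ≈ 8.5161.

8.52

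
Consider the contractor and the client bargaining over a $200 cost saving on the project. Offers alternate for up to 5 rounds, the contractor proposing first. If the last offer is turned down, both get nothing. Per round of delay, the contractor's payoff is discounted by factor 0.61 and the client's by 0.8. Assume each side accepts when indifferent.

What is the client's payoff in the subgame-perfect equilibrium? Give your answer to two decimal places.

92.85

By backward induction:
Round 5 (the contractor proposes): rejection yields 0 for the client; the contractor offers 0 and keeps 200.
Round 4 (the client proposes): the contractor can get 200 next round, worth 0.61 × 200 = 122 now. The client offers 122 and keeps 200 − 122 = 78.
Round 3 (the contractor proposes): the client can get 78 next round, worth 0.8 × 78 = 62.4 now. The contractor offers 62.4 and keeps 200 − 62.4 = 137.6.
Round 2 (the client proposes): the contractor can get 137.6 next round, worth 0.61 × 137.6 = 83.936 now; the client offers that and keeps 116.064.
Round 1 (the contractor proposes): the client can get 116.064 next round, worth 0.8 × 116.064 = 92.8512 now. The contractor offers 92.8512 and keeps 200 − 92.8512 = 107.1488.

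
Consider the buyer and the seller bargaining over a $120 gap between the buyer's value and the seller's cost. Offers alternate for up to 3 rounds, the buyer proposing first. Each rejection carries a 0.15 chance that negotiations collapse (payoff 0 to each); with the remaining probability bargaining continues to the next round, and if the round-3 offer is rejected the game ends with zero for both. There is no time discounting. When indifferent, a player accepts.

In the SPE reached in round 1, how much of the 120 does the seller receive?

15.3

Round 3 (the buyer proposes): the seller will accept anything ≥ 0, so the buyer offers 0 and keeps 120.
Round 2 (the seller proposes): rejecting gives the buyer an expected 0.85 × 120 = 102; the seller offers that and keeps 18.
Round 1 (the buyer proposes): rejecting gives the seller an expected 0.85 × 18 = 15.3, so the buyer offers 15.3, keeping 104.7.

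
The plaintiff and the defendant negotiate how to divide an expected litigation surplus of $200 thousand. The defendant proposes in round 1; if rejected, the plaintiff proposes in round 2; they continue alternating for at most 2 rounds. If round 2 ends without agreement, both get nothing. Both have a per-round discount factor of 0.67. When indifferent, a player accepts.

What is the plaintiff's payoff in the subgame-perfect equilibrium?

By backward induction:
Round 2 (the plaintiff proposes): the defendant will accept anything ≥ 0, so the plaintiff offers 0 and keeps 200.
Round 1 (the defendant proposes): the plaintiff can get 200 next round, worth 0.67 × 200 = 134 now; the defendant offers that and keeps 66.

134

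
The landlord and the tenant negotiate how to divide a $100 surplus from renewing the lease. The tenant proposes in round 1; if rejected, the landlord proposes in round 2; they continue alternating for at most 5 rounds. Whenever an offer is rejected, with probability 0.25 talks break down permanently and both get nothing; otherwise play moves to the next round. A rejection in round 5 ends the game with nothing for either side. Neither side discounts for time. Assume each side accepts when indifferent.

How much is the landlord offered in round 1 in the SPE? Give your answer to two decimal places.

By backward induction:
Round 5 (the tenant proposes): the landlord will accept anything ≥ 0, so the tenant offers 0 and keeps 100.
Round 4 (the landlord proposes): rejecting gives the tenant an expected 0.75 × 100 = 75, so the landlord offers 75, keeping 25.
Round 3 (the tenant proposes): rejecting gives the landlord an expected 0.75 × 25 = 18.75, so the tenant offers 18.75, keeping 81.25.
Round 2 (the landlord proposes): rejecting gives the tenant an expected 0.75 × 81.25 = 60.9375. The landlord offers 60.9375 and keeps 100 − 60.9375 = 39.0625.
Round 1 (the tenant proposes): rejecting gives the landlord an expected 0.75 × 39.0625 = 29.296875. The tenant offers 29.296875 and keeps 100 − 29.296875 = 70.703125.

29.30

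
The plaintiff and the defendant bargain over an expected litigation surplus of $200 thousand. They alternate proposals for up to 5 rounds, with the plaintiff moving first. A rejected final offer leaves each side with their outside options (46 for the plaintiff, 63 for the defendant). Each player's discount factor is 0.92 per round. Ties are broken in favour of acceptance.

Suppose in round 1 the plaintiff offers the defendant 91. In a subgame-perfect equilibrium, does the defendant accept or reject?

Work out the defendant's continuation value if the offer is rejected.
Round 5 (the plaintiff proposes): the defendant gets 63 if talks fail, so the plaintiff offers 63 and keeps 137.
Round 4 (the defendant proposes): the plaintiff can get 137 next round, worth 0.92 × 137 = 126.04 now. The defendant offers 126.04 and keeps 200 − 126.04 = 73.96.
Round 3 (the plaintiff proposes): the defendant can get 73.96 next round, worth 0.92 × 73.96 = 68.0432 now. The plaintiff offers 68.0432 and keeps 200 − 68.0432 = 131.9568.
Round 2 (the defendant proposes): the plaintiff can get 131.9568 next round, worth 0.92 × 131.9568 = 121.400256 now, so the defendant offers 121.400256, keeping 78.599744.
So by rejecting in round 1, the defendant gets 78.599744 next round, worth 0.92 × 78.599744 = 72.31176448 now.
Offer 91 ≥ 72.31176448, so the defendant accepts.

Accept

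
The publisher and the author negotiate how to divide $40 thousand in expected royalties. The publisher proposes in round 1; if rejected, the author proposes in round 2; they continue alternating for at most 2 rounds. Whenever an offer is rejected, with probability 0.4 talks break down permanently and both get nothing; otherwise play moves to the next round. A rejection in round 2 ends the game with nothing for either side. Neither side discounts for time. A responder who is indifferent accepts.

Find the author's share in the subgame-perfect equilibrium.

By backward induction:
Round 2 (the author proposes): the publisher will accept anything ≥ 0, so the author offers 0 and keeps 40.
Round 1 (the publisher proposes): rejecting gives the author an expected 0.6 × 40 = 24; the publisher offers that and keeps 16.

24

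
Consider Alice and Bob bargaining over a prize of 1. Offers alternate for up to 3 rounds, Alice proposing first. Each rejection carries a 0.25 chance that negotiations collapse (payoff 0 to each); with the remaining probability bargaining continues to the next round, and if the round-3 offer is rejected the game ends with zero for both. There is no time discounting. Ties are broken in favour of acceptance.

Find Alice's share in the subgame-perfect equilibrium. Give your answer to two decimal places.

Round 3 (Alice proposes): rejection yields 0 for Bob; Alice offers 0 and keeps 1.
Round 2 (Bob proposes): rejecting gives Alice an expected 0.75 × 1 = 0.75; Bob offers that and keeps 0.25.
Round 1 (Alice proposes): rejecting gives Bob an expected 0.75 × 0.25 = 0.1875, so Alice offers 0.1875, keeping 0.8125.

0.81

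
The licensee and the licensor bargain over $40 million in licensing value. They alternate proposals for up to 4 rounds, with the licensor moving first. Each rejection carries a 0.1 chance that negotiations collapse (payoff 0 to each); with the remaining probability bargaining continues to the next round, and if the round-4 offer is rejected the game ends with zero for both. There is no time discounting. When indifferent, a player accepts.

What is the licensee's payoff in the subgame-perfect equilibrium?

32.76

Round 4 (the licensee proposes): rejection yields 0 for the licensor; the licensee offers 0 and keeps 40.
Round 3 (the licensor proposes): rejecting gives the licensee an expected 0.9 × 40 = 36. The licensor offers 36 and keeps 40 − 36 = 4.
Round 2 (the licensee proposes): rejecting gives the licensor an expected 0.9 × 4 = 3.6, so the licensee offers 3.6, keeping 36.4.
Round 1 (the licensor proposes): rejecting gives the licensee an expected 0.9 × 36.4 = 32.76. The licensor offers 32.76 and keeps 40 − 32.76 = 7.24.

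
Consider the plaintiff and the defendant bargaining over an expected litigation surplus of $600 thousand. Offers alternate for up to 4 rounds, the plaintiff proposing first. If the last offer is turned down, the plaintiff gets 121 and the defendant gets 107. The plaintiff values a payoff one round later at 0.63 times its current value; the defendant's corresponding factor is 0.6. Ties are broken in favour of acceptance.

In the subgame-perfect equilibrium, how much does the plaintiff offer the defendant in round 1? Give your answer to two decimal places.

Round 4 (the defendant proposes): the plaintiff gets 121 if talks fail, so the defendant offers 121 and keeps 479.
Round 3 (the plaintiff proposes): the defendant can get 479 next round, worth 0.6 × 479 = 287.4 now, so the plaintiff offers 287.4, keeping 312.6.
Round 2 (the defendant proposes): the plaintiff can get 312.6 next round, worth 0.63 × 312.6 = 196.938 now, so the defendant offers 196.938, keeping 403.062.
Round 1 (the plaintiff proposes): the defendant can get 403.062 next round, worth 0.6 × 403.062 = 241.8372 now. The plaintiff offers 241.8372 and keeps 600 − 241.8372 = 358.1628.

241.84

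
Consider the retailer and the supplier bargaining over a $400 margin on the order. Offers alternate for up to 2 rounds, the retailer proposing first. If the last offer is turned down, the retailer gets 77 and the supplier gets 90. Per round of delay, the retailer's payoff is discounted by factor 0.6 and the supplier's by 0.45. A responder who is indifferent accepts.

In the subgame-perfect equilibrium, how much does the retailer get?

Round 2 (the supplier proposes): the retailer gets 77 if talks fail, so the supplier offers 77 and keeps 323.
Round 1 (the retailer proposes): the supplier can get 323 next round, worth 0.45 × 323 = 145.35 now, so the retailer offers 145.35, keeping 254.65.

254.65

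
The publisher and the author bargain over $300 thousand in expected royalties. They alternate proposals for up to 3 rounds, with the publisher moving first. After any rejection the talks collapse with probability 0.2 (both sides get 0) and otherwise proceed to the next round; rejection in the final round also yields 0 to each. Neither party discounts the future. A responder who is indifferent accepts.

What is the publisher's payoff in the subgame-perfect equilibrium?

252

By backward induction:
Round 3 (the publisher proposes): rejection yields 0 for the author; the publisher offers 0 and keeps 300.
Round 2 (the author proposes): rejecting gives the publisher an expected 0.8 × 300 = 240. The author offers 240 and keeps 300 − 240 = 60.
Round 1 (the publisher proposes): rejecting gives the author an expected 0.8 × 60 = 48. The publisher offers 48 and keeps 300 − 48 = 252.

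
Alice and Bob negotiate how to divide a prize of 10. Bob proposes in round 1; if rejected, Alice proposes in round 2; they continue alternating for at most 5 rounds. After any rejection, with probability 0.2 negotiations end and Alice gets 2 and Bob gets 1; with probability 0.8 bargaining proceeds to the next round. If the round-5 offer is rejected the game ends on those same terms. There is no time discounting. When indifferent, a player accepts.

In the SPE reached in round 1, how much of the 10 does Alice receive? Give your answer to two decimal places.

3.84

Round 5 (Bob proposes): Alice gets 2 if talks fail, so Bob offers 2 and keeps 8.
Round 4 (Alice proposes): rejecting gives Bob an expected 0.8 × 8 + 0.2 × 1 = 6.6; Alice offers that and keeps 3.4.
Round 3 (Bob proposes): rejecting gives Alice an expected 0.8 × 3.4 + 0.2 × 2 = 3.12; Bob offers that and keeps 6.88.
Round 2 (Alice proposes): rejecting gives Bob an expected 0.8 × 6.88 + 0.2 × 1 = 5.704. Alice offers 5.704 and keeps 10 − 5.704 = 4.296.
Round 1 (Bob proposes): rejecting gives Alice an expected 0.8 × 4.296 + 0.2 × 2 = 3.8368, so Bob offers 3.8368, keeping 6.1632.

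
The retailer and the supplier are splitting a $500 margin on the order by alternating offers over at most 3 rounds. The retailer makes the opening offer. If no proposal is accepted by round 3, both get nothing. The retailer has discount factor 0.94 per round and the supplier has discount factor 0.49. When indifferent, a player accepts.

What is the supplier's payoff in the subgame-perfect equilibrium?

By backward induction:
Round 3 (the retailer proposes): rejection yields 0 for the supplier; the retailer offers 0 and keeps 500.
Round 2 (the supplier proposes): the retailer can get 500 next round, worth 0.94 × 500 = 470 now. The supplier offers 470 and keeps 500 − 470 = 30.
Round 1 (the retailer proposes): the supplier can get 30 next round, worth 0.49 × 30 = 14.7 now; the retailer offers that and keeps 485.3.

14.7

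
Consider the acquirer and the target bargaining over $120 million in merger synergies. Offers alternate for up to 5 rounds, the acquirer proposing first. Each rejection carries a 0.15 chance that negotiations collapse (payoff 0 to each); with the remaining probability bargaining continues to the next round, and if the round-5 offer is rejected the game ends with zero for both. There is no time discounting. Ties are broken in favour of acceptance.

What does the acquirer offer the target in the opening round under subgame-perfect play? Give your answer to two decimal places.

26.35

By backward induction:
Round 5 (the acquirer proposes): rejection yields 0 for the target; the acquirer offers 0 and keeps 120.
Round 4 (the target proposes): rejecting gives the acquirer an expected 0.85 × 120 = 102. The target offers 102 and keeps 120 − 102 = 18.
Round 3 (the acquirer proposes): rejecting gives the target an expected 0.85 × 18 = 15.3; the acquirer offers that and keeps 104.7.
Round 2 (the target proposes): rejecting gives the acquirer an expected 0.85 × 104.7 = 88.995. The target offers 88.995 and keeps 120 − 88.995 = 31.005.
Round 1 (the acquirer proposes): rejecting gives the target an expected 0.85 × 31.005 = 26.35425, so the acquirer offers 26.35425, keeping 93.64575.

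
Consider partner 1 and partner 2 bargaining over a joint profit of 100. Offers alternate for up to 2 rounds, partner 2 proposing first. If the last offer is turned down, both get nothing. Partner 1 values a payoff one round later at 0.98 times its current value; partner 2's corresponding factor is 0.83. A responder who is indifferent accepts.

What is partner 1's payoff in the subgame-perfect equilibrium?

Round 2 (partner 1 proposes): rejection yields 0 for partner 2; partner 1 offers 0 and keeps 100.
Round 1 (partner 2 proposes): partner 1 can get 100 next round, worth 0.98 × 100 = 98 now, so partner 2 offers 98, keeping 2.

98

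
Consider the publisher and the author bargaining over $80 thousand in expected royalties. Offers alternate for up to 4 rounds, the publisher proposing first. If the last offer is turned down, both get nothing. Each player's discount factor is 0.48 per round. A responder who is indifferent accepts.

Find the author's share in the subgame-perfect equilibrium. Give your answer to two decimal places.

28.82

Round 4 (the author proposes): the publisher will accept anything ≥ 0, so the author offers 0 and keeps 80.
Round 3 (the publisher proposes): the author can get 80 next round, worth 0.48 × 80 = 38.4 now. The publisher offers 38.4 and keeps 80 − 38.4 = 41.6.
Round 2 (the author proposes): the publisher can get 41.6 next round, worth 0.48 × 41.6 = 19.968 now. The author offers 19.968 and keeps 80 − 19.968 = 60.032.
Round 1 (the publisher proposes): the author can get 60.032 next round, worth 0.48 × 60.032 = 28.81536 now. The publisher offers 28.81536 and keeps 80 − 28.81536 = 51.18464.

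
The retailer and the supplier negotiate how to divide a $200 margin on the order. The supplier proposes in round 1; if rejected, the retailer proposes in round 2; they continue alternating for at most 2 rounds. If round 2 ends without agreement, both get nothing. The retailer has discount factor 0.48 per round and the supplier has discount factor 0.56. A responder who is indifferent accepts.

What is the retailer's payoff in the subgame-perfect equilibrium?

Solve by backward induction from round 2.
Round 2 (the retailer proposes): rejection yields 0 for the supplier; the retailer offers 0 and keeps 200.
Round 1 (the supplier proposes): the retailer can get 200 next round, worth 0.48 × 200 = 96 now. The supplier offers 96 and keeps 200 − 96 = 104.

96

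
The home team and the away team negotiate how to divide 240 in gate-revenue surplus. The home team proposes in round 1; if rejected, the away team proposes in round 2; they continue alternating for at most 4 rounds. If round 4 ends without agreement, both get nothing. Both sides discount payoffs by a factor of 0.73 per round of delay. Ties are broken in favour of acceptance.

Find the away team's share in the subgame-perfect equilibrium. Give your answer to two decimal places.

Round 4 (the away team proposes): rejection yields 0 for the home team; the away team offers 0 and keeps 240.
Round 3 (the home team proposes): the away team can get 240 next round, worth 0.73 × 240 = 175.2 now, so the home team offers 175.2, keeping 64.8.
Round 2 (the away team proposes): the home team can get 64.8 next round, worth 0.73 × 64.8 = 47.304 now, so the away team offers 47.304, keeping 192.696.
Round 1 (the home team proposes): the away team can get 192.696 next round, worth 0.73 × 192.696 = 140.66808 now. The home team offers 140.66808 and keeps 240 − 140.66808 = 99.33192.

140.67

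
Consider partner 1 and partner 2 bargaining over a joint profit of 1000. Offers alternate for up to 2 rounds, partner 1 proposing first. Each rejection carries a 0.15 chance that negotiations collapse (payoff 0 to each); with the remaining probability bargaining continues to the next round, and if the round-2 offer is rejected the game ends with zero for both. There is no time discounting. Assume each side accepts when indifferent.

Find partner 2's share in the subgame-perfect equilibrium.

Round 2 (partner 2 proposes): rejection yields 0 for partner 1; partner 2 offers 0 and keeps 1000.
Round 1 (partner 1 proposes): rejecting gives partner 2 an expected 0.85 × 1000 = 850; partner 1 offers that and keeps 150.

850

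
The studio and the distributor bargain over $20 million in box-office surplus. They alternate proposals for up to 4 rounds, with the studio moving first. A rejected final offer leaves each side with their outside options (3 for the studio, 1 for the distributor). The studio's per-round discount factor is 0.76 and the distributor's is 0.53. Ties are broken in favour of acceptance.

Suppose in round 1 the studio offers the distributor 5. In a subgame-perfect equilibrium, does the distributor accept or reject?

Round 4 (the distributor proposes): the studio gets 3 if talks fail, so the distributor offers 3 and keeps 17.
Round 3 (the studio proposes): the distributor can get 17 next round, worth 0.53 × 17 = 9.01 now. The studio offers 9.01 and keeps 20 − 9.01 = 10.99.
Round 2 (the distributor proposes): the studio can get 10.99 next round, worth 0.76 × 10.99 = 8.3524 now, so the distributor offers 8.3524, keeping 11.6476.
So by rejecting in round 1, the distributor gets 11.6476 next round, worth 0.53 × 11.6476 = 6.173228 now.
Offer 5 < 6.173228, so the distributor rejects.

Reject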